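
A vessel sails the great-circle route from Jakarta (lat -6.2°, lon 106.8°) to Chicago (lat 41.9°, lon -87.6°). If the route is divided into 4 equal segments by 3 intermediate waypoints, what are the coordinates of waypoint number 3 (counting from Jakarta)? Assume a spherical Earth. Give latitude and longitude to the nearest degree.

≈ lat 70°, lon -131°

From cos δ = sin φ₁ sin φ₂ + cos φ₁ cos φ₂ cos Δλ, the central angle is δ ≈ 2.480 rad (142.1°).
Interpolate at f = 3/4 with slerp weights a = sin((1−f)δ)/sin δ ≈ 0.945, b = sin(fδ)/sin δ ≈ 1.560.
p = a·p₁ + b·p₂ ≈ (-0.223, -0.260, 0.939); φ = arcsin(p_z) ≈ 69.96°, λ = atan2(p_y, p_x) ≈ -130.60°.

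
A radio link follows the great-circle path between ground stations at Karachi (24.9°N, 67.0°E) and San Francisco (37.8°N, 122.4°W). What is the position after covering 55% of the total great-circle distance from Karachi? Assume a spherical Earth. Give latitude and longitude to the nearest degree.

Convert each endpoint to a unit vector on the sphere (x = cos φ cos λ, y = cos φ sin λ, z = sin φ).
The central angle between the endpoints is δ = arccos(p₁·p₂) ≈ 2.036 rad (116.7°).
Interpolate at f = 0.55 with slerp weights a = sin((1−f)δ)/sin δ ≈ 0.888, b = sin(fδ)/sin δ ≈ 1.007.
p = a·p₁ + b·p₂ ≈ (-0.112, 0.069, 0.991); φ = arcsin(p_z) ≈ 82.44°, λ = atan2(p_y, p_x) ≈ 148.20°.

≈ (82°N, 148°E)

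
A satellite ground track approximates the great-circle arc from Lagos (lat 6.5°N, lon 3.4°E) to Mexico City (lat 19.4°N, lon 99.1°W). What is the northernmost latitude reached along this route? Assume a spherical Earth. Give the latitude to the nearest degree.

The great circle lies in the plane with unit normal n̂ = (p₁ × p₂)/|p₁ × p₂|.
Here n̂_z ≈ -0.928; the vertex latitude is φ_max = arccos|n̂_z| ≈ 21.9°.
Check via Clairaut: cos φ_max = |cos φ₁| · sin C = cos(6.5°)·sin(69.0°) ≈ 0.928, again giving ≈ 21.9°.

≈ 22°N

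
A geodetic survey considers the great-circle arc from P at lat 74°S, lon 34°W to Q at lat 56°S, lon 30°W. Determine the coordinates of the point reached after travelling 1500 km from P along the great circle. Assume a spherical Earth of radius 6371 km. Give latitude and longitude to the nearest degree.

≈ lat 61°S, lon 31°W

Convert each endpoint to a unit vector on the sphere (x = cos φ cos λ, y = cos φ sin λ, z = sin φ).
The central angle between the endpoints is δ = arccos(p₁·p₂) ≈ 0.315 rad (18.1°). The total great-circle distance is δ·R ≈ 0.315 × 6371 ≈ 2009 km, so the target fraction is f = 1500/2009 ≈ 0.747.
Interpolate at f ≈ 0.747 with slerp weights a = sin((1−f)δ)/sin δ ≈ 0.257, b = sin(fδ)/sin δ ≈ 0.752.
p = a·p₁ + b·p₂ ≈ (0.423, -0.250, -0.871); φ = arcsin(p_z) ≈ -60.57°, λ = atan2(p_y, p_x) ≈ -30.58°.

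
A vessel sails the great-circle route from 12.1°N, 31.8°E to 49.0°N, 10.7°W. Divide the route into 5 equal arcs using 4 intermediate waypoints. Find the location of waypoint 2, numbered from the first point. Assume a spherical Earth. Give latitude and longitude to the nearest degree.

≈ 28°N, 19°E

Write both endpoints as unit vectors p₁, p₂ with components (cos φ cos λ, cos φ sin λ, sin φ).
The central angle between the endpoints is δ = arccos(p₁·p₂) ≈ 0.888 rad (50.9°).
Interpolate at f = 2/5 with slerp weights a = sin((1−f)δ)/sin δ ≈ 0.655, b = sin(fδ)/sin δ ≈ 0.448.
p = a·p₁ + b·p₂ ≈ (0.833, 0.283, 0.476); φ = arcsin(p_z) ≈ 28.39°, λ = atan2(p_y, p_x) ≈ 18.75°.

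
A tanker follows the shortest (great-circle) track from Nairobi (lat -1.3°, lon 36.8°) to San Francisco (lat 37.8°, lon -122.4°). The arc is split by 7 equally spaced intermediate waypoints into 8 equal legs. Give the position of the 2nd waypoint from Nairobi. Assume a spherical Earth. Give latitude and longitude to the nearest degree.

Write both endpoints as unit vectors p₁, p₂ with components (cos φ cos λ, cos φ sin λ, sin φ).
The central angle between the endpoints is δ = arccos(p₁·p₂) ≈ 2.422 rad (138.8°).
Interpolate at f = 2/8 with slerp weights a = sin((1−f)δ)/sin δ ≈ 1.472, b = sin(fδ)/sin δ ≈ 0.864.
p = a·p₁ + b·p₂ ≈ (0.813, 0.305, 0.496); φ = arcsin(p_z) ≈ 29.75°, λ = atan2(p_y, p_x) ≈ 20.58°.

≈ lat 30°, lon 21°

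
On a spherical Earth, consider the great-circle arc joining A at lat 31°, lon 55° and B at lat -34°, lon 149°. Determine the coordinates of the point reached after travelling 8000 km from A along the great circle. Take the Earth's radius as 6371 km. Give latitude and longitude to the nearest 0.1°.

≈ lat -13.3°, lon 114.1°

Write both endpoints as unit vectors p₁, p₂ with components (cos φ cos λ, cos φ sin λ, sin φ).
The central angle between the endpoints is δ = arccos(p₁·p₂) ≈ 1.915 rad (109.7°). The total great-circle distance is δ·R ≈ 1.915 × 6371 ≈ 12201 km, so the target fraction is f = 8000/12201 ≈ 0.656.
Interpolate at f ≈ 0.656 with slerp weights a = sin((1−f)δ)/sin δ ≈ 0.651, b = sin(fδ)/sin δ ≈ 1.010.
p = a·p₁ + b·p₂ ≈ (-0.398, 0.888, -0.230); φ = arcsin(p_z) ≈ -13.27°, λ = atan2(p_y, p_x) ≈ 114.12°.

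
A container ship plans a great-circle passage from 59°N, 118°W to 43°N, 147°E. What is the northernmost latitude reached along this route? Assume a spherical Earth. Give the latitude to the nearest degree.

The great circle lies in the plane with unit normal n̂ = (p₁ × p₂)/|p₁ × p₂|.
Here n̂_z ≈ -0.450; the vertex latitude is φ_max = arccos|n̂_z| ≈ 63.3°.
Check via Clairaut: cos φ_max = |cos φ₁| · sin C = cos(59.0°)·sin(60.9°) ≈ 0.450, again giving ≈ 63.3°.

≈ 63°N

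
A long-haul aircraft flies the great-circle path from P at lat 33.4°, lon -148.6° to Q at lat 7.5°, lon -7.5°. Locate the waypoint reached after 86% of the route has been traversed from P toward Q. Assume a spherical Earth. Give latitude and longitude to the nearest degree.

Convert each endpoint to a unit vector on the sphere (x = cos φ cos λ, y = cos φ sin λ, z = sin φ).
The central angle between the endpoints is δ = arccos(p₁·p₂) ≈ 2.180 rad (124.9°).
Interpolate at f = 0.86 with slerp weights a = sin((1−f)δ)/sin δ ≈ 0.366, b = sin(fδ)/sin δ ≈ 1.163.
p = a·p₁ + b·p₂ ≈ (0.883, -0.310, 0.354); φ = arcsin(p_z) ≈ 20.71°, λ = atan2(p_y, p_x) ≈ -19.35°.

≈ lat 21°, lon -19°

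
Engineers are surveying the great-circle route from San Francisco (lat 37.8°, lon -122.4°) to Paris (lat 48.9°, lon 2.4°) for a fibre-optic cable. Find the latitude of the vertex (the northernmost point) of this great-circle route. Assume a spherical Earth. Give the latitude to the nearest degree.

The great circle lies in the plane with unit normal n̂ = (p₁ × p₂)/|p₁ × p₂|.
Here n̂_z ≈ +0.432; the vertex latitude is φ_max = arccos|n̂_z| ≈ 64.4°.

≈ 64°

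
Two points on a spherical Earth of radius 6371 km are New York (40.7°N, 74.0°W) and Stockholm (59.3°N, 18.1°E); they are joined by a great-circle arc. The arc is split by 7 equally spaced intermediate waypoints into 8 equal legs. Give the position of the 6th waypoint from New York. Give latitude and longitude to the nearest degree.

≈ 62°N, 11°W

Write both endpoints as unit vectors p₁, p₂ with components (cos φ cos λ, cos φ sin λ, sin φ).
The central angle between the endpoints is δ = arccos(p₁·p₂) ≈ 0.993 rad (56.9°).
Interpolate at f = 6/8 with slerp weights a = sin((1−f)δ)/sin δ ≈ 0.293, b = sin(fδ)/sin δ ≈ 0.809.
p = a·p₁ + b·p₂ ≈ (0.454, -0.085, 0.887); φ = arcsin(p_z) ≈ 62.49°, λ = atan2(p_y, p_x) ≈ -10.66°.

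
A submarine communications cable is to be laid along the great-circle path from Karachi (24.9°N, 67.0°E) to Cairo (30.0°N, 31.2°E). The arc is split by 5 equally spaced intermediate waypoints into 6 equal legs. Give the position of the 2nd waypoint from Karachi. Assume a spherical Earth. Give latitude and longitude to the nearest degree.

Write both endpoints as unit vectors p₁, p₂ with components (cos φ cos λ, cos φ sin λ, sin φ).
The central angle between the endpoints is δ = arccos(p₁·p₂) ≈ 0.559 rad (32.0°).
Interpolate at f = 2/6 with slerp weights a = sin((1−f)δ)/sin δ ≈ 0.687, b = sin(fδ)/sin δ ≈ 0.349.
p = a·p₁ + b·p₂ ≈ (0.502, 0.730, 0.464); φ = arcsin(p_z) ≈ 27.63°, λ = atan2(p_y, p_x) ≈ 55.48°.

≈ (28°N, 55°E)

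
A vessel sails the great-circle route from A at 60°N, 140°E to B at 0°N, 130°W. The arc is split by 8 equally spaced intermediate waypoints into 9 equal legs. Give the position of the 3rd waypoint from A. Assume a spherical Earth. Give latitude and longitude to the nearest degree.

≈ 49°N, 171°W

Write both endpoints as unit vectors p₁, p₂ with components (cos φ cos λ, cos φ sin λ, sin φ).
The central angle between the endpoints is δ = arccos(p₁·p₂) ≈ 1.571 rad (90.0°).
Interpolate at f = 3/9 with slerp weights a = sin((1−f)δ)/sin δ ≈ 0.866, b = sin(fδ)/sin δ ≈ 0.500.
p = a·p₁ + b·p₂ ≈ (-0.653, -0.105, 0.750); φ = arcsin(p_z) ≈ 48.59°, λ = atan2(p_y, p_x) ≈ -170.89°.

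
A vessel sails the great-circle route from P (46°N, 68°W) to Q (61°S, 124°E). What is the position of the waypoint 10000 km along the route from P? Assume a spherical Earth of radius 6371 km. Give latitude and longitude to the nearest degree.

≈ (40°S, 96°W)

From cos δ = sin φ₁ sin φ₂ + cos φ₁ cos φ₂ cos Δλ, the central angle is δ ≈ 2.853 rad (163.4°). The total great-circle distance is δ·R ≈ 2.853 × 6371 ≈ 18175 km, so the target fraction is f = 10000/18175 ≈ 0.550.
Interpolate at f ≈ 0.550 with slerp weights a = sin((1−f)δ)/sin δ ≈ 3.366, b = sin(fδ)/sin δ ≈ 3.510.
p = a·p₁ + b·p₂ ≈ (-0.076, -0.757, -0.649); φ = arcsin(p_z) ≈ -40.46°, λ = atan2(p_y, p_x) ≈ -95.71°.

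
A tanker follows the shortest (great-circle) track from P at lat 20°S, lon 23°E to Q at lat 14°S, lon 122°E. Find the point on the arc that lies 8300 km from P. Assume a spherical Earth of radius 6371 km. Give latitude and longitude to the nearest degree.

Write both endpoints as unit vectors p₁, p₂ with components (cos φ cos λ, cos φ sin λ, sin φ).
The central angle between the endpoints is δ = arccos(p₁·p₂) ≈ 1.631 rad (93.4°). The total great-circle distance is δ·R ≈ 1.631 × 6371 ≈ 10389 km, so the target fraction is f = 8300/10389 ≈ 0.799.
Interpolate at f ≈ 0.799 with slerp weights a = sin((1−f)δ)/sin δ ≈ 0.323, b = sin(fδ)/sin δ ≈ 0.966.
p = a·p₁ + b·p₂ ≈ (-0.218, 0.913, -0.344); φ = arcsin(p_z) ≈ -20.12°, λ = atan2(p_y, p_x) ≈ 103.40°.

≈ lat 20°S, lon 103°E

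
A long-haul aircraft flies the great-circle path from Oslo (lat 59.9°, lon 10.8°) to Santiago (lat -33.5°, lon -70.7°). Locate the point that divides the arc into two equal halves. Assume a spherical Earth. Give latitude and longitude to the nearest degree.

≈ lat 17°, lon -42°

Write both endpoints as unit vectors p₁, p₂ with components (cos φ cos λ, cos φ sin λ, sin φ).
The central angle between the endpoints is δ = arccos(p₁·p₂) ≈ 2.000 rad (114.6°).
Interpolate at f = 1/2 with slerp weights a = sin((1−f)δ)/sin δ ≈ 0.925, b = sin(fδ)/sin δ ≈ 0.925.
p = a·p₁ + b·p₂ ≈ (0.711, -0.641, 0.290); φ = arcsin(p_z) ≈ 16.84°, λ = atan2(p_y, p_x) ≈ -42.05°.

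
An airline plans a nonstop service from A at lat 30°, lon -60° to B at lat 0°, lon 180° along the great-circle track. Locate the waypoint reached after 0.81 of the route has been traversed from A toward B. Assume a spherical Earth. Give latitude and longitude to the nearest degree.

≈ lat 12°, lon -161°

Write both endpoints as unit vectors p₁, p₂ with components (cos φ cos λ, cos φ sin λ, sin φ).
The central angle between the endpoints is δ = arccos(p₁·p₂) ≈ 2.019 rad (115.7°).
Interpolate at f = 0.81 with slerp weights a = sin((1−f)δ)/sin δ ≈ 0.415, b = sin(fδ)/sin δ ≈ 1.107.
p = a·p₁ + b·p₂ ≈ (-0.927, -0.311, 0.208); φ = arcsin(p_z) ≈ 11.98°, λ = atan2(p_y, p_x) ≈ -161.44°.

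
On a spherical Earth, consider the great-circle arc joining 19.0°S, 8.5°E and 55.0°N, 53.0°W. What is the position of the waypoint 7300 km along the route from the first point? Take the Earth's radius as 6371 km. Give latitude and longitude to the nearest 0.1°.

Convert each endpoint to a unit vector on the sphere (x = cos φ cos λ, y = cos φ sin λ, z = sin φ).
The central angle between the endpoints is δ = arccos(p₁·p₂) ≈ 1.579 rad (90.5°). The total great-circle distance is δ·R ≈ 1.579 × 6371 ≈ 10058 km, so the target fraction is f = 7300/10058 ≈ 0.726.
Interpolate at f ≈ 0.726 with slerp weights a = sin((1−f)δ)/sin δ ≈ 0.420, b = sin(fδ)/sin δ ≈ 0.911.
p = a·p₁ + b·p₂ ≈ (0.707, -0.359, 0.610); φ = arcsin(p_z) ≈ 37.57°, λ = atan2(p_y, p_x) ≈ -26.91°.

≈ 37.6°N, 26.9°W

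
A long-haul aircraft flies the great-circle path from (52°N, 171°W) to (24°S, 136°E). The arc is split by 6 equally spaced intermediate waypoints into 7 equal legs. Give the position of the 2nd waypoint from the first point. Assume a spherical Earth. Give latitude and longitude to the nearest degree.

Write both endpoints as unit vectors p₁, p₂ with components (cos φ cos λ, cos φ sin λ, sin φ).
The central angle between the endpoints is δ = arccos(p₁·p₂) ≈ 1.553 rad (89.0°).
Interpolate at f = 2/7 with slerp weights a = sin((1−f)δ)/sin δ ≈ 0.895, b = sin(fδ)/sin δ ≈ 0.429.
p = a·p₁ + b·p₂ ≈ (-0.827, 0.186, 0.531); φ = arcsin(p_z) ≈ 32.07°, λ = atan2(p_y, p_x) ≈ 167.31°.

≈ (32°N, 167°E)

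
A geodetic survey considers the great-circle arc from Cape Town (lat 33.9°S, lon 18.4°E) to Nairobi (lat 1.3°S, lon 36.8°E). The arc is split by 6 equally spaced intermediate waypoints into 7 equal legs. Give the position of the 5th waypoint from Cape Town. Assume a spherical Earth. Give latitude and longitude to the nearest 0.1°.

Convert each endpoint to a unit vector on the sphere (x = cos φ cos λ, y = cos φ sin λ, z = sin φ).
The central angle between the endpoints is δ = arccos(p₁·p₂) ≈ 0.643 rad (36.9°).
Interpolate at f = 5/7 with slerp weights a = sin((1−f)δ)/sin δ ≈ 0.305, b = sin(fδ)/sin δ ≈ 0.739.
p = a·p₁ + b·p₂ ≈ (0.832, 0.523, -0.187); φ = arcsin(p_z) ≈ -10.76°, λ = atan2(p_y, p_x) ≈ 32.14°.

≈ lat 10.8°S, lon 32.1°E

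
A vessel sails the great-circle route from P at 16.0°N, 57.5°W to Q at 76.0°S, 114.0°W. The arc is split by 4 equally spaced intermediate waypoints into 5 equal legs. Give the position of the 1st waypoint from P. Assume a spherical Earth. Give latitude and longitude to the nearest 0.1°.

The haversine formula gives a central angle δ ≈ 1.710 rad (98.0°) between the endpoints.
Interpolate at f = 1/5 with slerp weights a = sin((1−f)δ)/sin δ ≈ 0.989, b = sin(fδ)/sin δ ≈ 0.339.
p = a·p₁ + b·p₂ ≈ (0.478, -0.877, -0.056); φ = arcsin(p_z) ≈ -3.21°, λ = atan2(p_y, p_x) ≈ -61.42°.

≈ 3.2°S, 61.4°W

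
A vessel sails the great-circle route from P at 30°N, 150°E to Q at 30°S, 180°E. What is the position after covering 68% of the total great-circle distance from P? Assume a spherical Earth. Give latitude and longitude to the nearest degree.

≈ 11°S, 170°E

Write both endpoints as unit vectors p₁, p₂ with components (cos φ cos λ, cos φ sin λ, sin φ).
The central angle between the endpoints is δ = arccos(p₁·p₂) ≈ 1.160 rad (66.5°).
Interpolate at f = 0.68 with slerp weights a = sin((1−f)δ)/sin δ ≈ 0.396, b = sin(fδ)/sin δ ≈ 0.774.
p = a·p₁ + b·p₂ ≈ (-0.967, 0.171, -0.189); φ = arcsin(p_z) ≈ -10.90°, λ = atan2(p_y, p_x) ≈ 169.95°.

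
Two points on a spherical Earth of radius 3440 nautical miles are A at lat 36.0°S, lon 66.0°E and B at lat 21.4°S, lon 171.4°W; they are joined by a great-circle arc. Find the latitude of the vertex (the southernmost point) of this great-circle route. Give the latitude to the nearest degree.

The great circle lies in the plane with unit normal n̂ = (p₁ × p₂)/|p₁ × p₂|.
Here n̂_z ≈ +0.647; the vertex latitude is φ_max = arccos|n̂_z| ≈ 49.7°.

≈ 50°S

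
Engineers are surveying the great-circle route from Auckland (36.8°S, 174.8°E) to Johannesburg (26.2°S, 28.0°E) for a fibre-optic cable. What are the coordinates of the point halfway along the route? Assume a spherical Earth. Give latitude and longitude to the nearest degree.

≈ (65°S, 91°E)

From cos δ = sin φ₁ sin φ₂ + cos φ₁ cos φ₂ cos Δλ, the central angle is δ ≈ 1.914 rad (109.7°).
Interpolate at f = 1/2 with slerp weights a = sin((1−f)δ)/sin δ ≈ 0.868, b = sin(fδ)/sin δ ≈ 0.868.
p = a·p₁ + b·p₂ ≈ (-0.005, 0.429, -0.903); φ = arcsin(p_z) ≈ -64.61°, λ = atan2(p_y, p_x) ≈ 90.60°.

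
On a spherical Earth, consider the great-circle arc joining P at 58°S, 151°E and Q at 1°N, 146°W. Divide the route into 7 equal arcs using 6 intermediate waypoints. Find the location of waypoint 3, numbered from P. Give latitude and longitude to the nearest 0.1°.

The haversine formula gives a central angle δ ≈ 1.343 rad (77.0°) between the endpoints.
Interpolate at f = 3/7 with slerp weights a = sin((1−f)δ)/sin δ ≈ 0.713, b = sin(fδ)/sin δ ≈ 0.559.
p = a·p₁ + b·p₂ ≈ (-0.794, -0.129, -0.595); φ = arcsin(p_z) ≈ -36.49°, λ = atan2(p_y, p_x) ≈ -170.74°.

≈ 36.5°S, 170.7°W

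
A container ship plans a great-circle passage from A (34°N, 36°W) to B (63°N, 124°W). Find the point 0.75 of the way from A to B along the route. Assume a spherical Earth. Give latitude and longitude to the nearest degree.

≈ (63°N, 91°W)

Write both endpoints as unit vectors p₁, p₂ with components (cos φ cos λ, cos φ sin λ, sin φ).
The central angle between the endpoints is δ = arccos(p₁·p₂) ≈ 1.034 rad (59.2°).
Interpolate at f = 0.75 with slerp weights a = sin((1−f)δ)/sin δ ≈ 0.297, b = sin(fδ)/sin δ ≈ 0.815.
p = a·p₁ + b·p₂ ≈ (-0.007, -0.452, 0.892); φ = arcsin(p_z) ≈ 63.15°, λ = atan2(p_y, p_x) ≈ -90.93°.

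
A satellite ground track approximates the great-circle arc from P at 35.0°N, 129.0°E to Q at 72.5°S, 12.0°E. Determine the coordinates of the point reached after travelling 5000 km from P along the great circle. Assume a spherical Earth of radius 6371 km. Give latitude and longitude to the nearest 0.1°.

≈ 7.8°S, 114.3°E

Write both endpoints as unit vectors p₁, p₂ with components (cos φ cos λ, cos φ sin λ, sin φ).
The central angle between the endpoints is δ = arccos(p₁·p₂) ≈ 2.290 rad (131.2°). The total great-circle distance is δ·R ≈ 2.290 × 6371 ≈ 14590 km, so the target fraction is f = 5000/14590 ≈ 0.343.
Interpolate at f ≈ 0.343 with slerp weights a = sin((1−f)δ)/sin δ ≈ 1.326, b = sin(fδ)/sin δ ≈ 0.939.
p = a·p₁ + b·p₂ ≈ (-0.407, 0.903, -0.135); φ = arcsin(p_z) ≈ -7.76°, λ = atan2(p_y, p_x) ≈ 114.28°.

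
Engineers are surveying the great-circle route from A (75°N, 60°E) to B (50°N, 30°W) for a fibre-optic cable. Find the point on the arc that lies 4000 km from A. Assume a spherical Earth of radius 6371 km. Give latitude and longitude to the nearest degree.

≈ (56°N, 26°W)

Write both endpoints as unit vectors p₁, p₂ with components (cos φ cos λ, cos φ sin λ, sin φ).
The central angle between the endpoints is δ = arccos(p₁·p₂) ≈ 0.738 rad (42.3°). The total great-circle distance is δ·R ≈ 0.738 × 6371 ≈ 4701 km, so the target fraction is f = 4000/4701 ≈ 0.851.
Interpolate at f ≈ 0.851 with slerp weights a = sin((1−f)δ)/sin δ ≈ 0.163, b = sin(fδ)/sin δ ≈ 0.873.
p = a·p₁ + b·p₂ ≈ (0.507, -0.244, 0.827); φ = arcsin(p_z) ≈ 55.74°, λ = atan2(p_y, p_x) ≈ -25.70°.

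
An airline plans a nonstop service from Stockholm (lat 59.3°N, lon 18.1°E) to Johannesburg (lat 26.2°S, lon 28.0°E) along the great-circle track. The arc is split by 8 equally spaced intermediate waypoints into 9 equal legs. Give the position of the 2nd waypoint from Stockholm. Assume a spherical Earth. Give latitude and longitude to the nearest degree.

Write both endpoints as unit vectors p₁, p₂ with components (cos φ cos λ, cos φ sin λ, sin φ).
The central angle between the endpoints is δ = arccos(p₁·p₂) ≈ 1.499 rad (85.9°).
Interpolate at f = 2/9 with slerp weights a = sin((1−f)δ)/sin δ ≈ 0.922, b = sin(fδ)/sin δ ≈ 0.328.
p = a·p₁ + b·p₂ ≈ (0.707, 0.284, 0.648); φ = arcsin(p_z) ≈ 40.36°, λ = atan2(p_y, p_x) ≈ 21.91°.

≈ lat 40°N, lon 22°E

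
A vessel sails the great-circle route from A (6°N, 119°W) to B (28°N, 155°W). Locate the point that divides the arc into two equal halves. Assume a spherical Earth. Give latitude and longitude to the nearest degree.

Convert each endpoint to a unit vector on the sphere (x = cos φ cos λ, y = cos φ sin λ, z = sin φ).
The central angle between the endpoints is δ = arccos(p₁·p₂) ≈ 0.708 rad (40.6°).
Interpolate at f = 1/2 with slerp weights a = sin((1−f)δ)/sin δ ≈ 0.533, b = sin(fδ)/sin δ ≈ 0.533.
p = a·p₁ + b·p₂ ≈ (-0.684, -0.663, 0.306); φ = arcsin(p_z) ≈ 17.82°, λ = atan2(p_y, p_x) ≈ -135.89°.

≈ (18°N, 136°W)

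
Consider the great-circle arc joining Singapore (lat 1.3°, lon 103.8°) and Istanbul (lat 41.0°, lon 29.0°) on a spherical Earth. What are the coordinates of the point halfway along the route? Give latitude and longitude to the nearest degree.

≈ lat 26°, lon 72°

From cos δ = sin φ₁ sin φ₂ + cos φ₁ cos φ₂ cos Δλ, the central angle is δ ≈ 1.356 rad (77.7°).
Interpolate at f = 1/2 with slerp weights a = sin((1−f)δ)/sin δ ≈ 0.642, b = sin(fδ)/sin δ ≈ 0.642.
p = a·p₁ + b·p₂ ≈ (0.271, 0.858, 0.436); φ = arcsin(p_z) ≈ 25.84°, λ = atan2(p_y, p_x) ≈ 72.49°.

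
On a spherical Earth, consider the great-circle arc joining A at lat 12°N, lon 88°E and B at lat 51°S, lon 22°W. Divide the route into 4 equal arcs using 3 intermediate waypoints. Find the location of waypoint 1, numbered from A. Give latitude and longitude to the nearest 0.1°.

Convert each endpoint to a unit vector on the sphere (x = cos φ cos λ, y = cos φ sin λ, z = sin φ).
The central angle between the endpoints is δ = arccos(p₁·p₂) ≈ 1.952 rad (111.8°).
Interpolate at f = 1/4 with slerp weights a = sin((1−f)δ)/sin δ ≈ 1.071, b = sin(fδ)/sin δ ≈ 0.505.
p = a·p₁ + b·p₂ ≈ (0.331, 0.928, -0.170); φ = arcsin(p_z) ≈ -9.78°, λ = atan2(p_y, p_x) ≈ 70.35°.

≈ lat 9.8°S, lon 70.4°E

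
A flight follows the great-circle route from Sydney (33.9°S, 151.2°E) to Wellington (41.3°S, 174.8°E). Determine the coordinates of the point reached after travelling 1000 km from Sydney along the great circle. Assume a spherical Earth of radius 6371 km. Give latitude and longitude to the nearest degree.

Write both endpoints as unit vectors p₁, p₂ with components (cos φ cos λ, cos φ sin λ, sin φ).
The central angle between the endpoints is δ = arccos(p₁·p₂) ≈ 0.350 rad (20.0°). The total great-circle distance is δ·R ≈ 0.350 × 6371 ≈ 2227 km, so the target fraction is f = 1000/2227 ≈ 0.449.
Interpolate at f ≈ 0.449 with slerp weights a = sin((1−f)δ)/sin δ ≈ 0.559, b = sin(fδ)/sin δ ≈ 0.456.
p = a·p₁ + b·p₂ ≈ (-0.748, 0.255, -0.613); φ = arcsin(p_z) ≈ -37.80°, λ = atan2(p_y, p_x) ≈ 161.21°.

≈ 38°S, 161°E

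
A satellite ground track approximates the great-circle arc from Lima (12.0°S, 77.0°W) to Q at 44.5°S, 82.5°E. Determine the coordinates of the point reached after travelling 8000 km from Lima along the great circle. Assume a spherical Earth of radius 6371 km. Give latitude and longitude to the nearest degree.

≈ 73°S, 9°W

Write both endpoints as unit vectors p₁, p₂ with components (cos φ cos λ, cos φ sin λ, sin φ).
The central angle between the endpoints is δ = arccos(p₁·p₂) ≈ 2.103 rad (120.5°). The total great-circle distance is δ·R ≈ 2.103 × 6371 ≈ 13401 km, so the target fraction is f = 8000/13401 ≈ 0.597.
Interpolate at f ≈ 0.597 with slerp weights a = sin((1−f)δ)/sin δ ≈ 0.870, b = sin(fδ)/sin δ ≈ 1.104.
p = a·p₁ + b·p₂ ≈ (0.294, -0.049, -0.954); φ = arcsin(p_z) ≈ -72.64°, λ = atan2(p_y, p_x) ≈ -9.46°.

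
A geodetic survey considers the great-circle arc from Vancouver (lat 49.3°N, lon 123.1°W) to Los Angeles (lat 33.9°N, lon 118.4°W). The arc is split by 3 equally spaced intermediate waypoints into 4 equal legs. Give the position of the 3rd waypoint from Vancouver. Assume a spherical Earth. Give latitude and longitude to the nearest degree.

≈ lat 38°N, lon 119°W

Write both endpoints as unit vectors p₁, p₂ with components (cos φ cos λ, cos φ sin λ, sin φ).
The central angle between the endpoints is δ = arccos(p₁·p₂) ≈ 0.276 rad (15.8°).
Interpolate at f = 3/4 with slerp weights a = sin((1−f)δ)/sin δ ≈ 0.253, b = sin(fδ)/sin δ ≈ 0.754.
p = a·p₁ + b·p₂ ≈ (-0.388, -0.689, 0.612); φ = arcsin(p_z) ≈ 37.77°, λ = atan2(p_y, p_x) ≈ -119.38°.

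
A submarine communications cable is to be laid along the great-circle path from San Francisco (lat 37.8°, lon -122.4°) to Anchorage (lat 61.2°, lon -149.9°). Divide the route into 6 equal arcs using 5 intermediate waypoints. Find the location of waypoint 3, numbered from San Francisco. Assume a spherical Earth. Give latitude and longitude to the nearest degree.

≈ lat 50°, lon -133°

Write both endpoints as unit vectors p₁, p₂ with components (cos φ cos λ, cos φ sin λ, sin φ).
The central angle between the endpoints is δ = arccos(p₁·p₂) ≈ 0.506 rad (29.0°).
Interpolate at f = 3/6 with slerp weights a = sin((1−f)δ)/sin δ ≈ 0.516, b = sin(fδ)/sin δ ≈ 0.516.
p = a·p₁ + b·p₂ ≈ (-0.434, -0.469, 0.769); φ = arcsin(p_z) ≈ 50.27°, λ = atan2(p_y, p_x) ≈ -132.75°.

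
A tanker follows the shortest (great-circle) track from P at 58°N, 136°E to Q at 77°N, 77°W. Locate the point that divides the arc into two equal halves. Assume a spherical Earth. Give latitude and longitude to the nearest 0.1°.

Write both endpoints as unit vectors p₁, p₂ with components (cos φ cos λ, cos φ sin λ, sin φ).
The central angle between the endpoints is δ = arccos(p₁·p₂) ≈ 0.758 rad (43.4°).
Interpolate at f = 1/2 with slerp weights a = sin((1−f)δ)/sin δ ≈ 0.538, b = sin(fδ)/sin δ ≈ 0.538.
p = a·p₁ + b·p₂ ≈ (-0.178, 0.080, 0.981); φ = arcsin(p_z) ≈ 78.75°, λ = atan2(p_y, p_x) ≈ 155.75°.

≈ 78.7°N, 155.7°E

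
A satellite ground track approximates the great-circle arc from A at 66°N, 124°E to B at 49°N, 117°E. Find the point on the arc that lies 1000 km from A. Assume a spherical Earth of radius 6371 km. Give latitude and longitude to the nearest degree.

From cos δ = sin φ₁ sin φ₂ + cos φ₁ cos φ₂ cos Δλ, the central angle is δ ≈ 0.303 rad (17.4°). The total great-circle distance is δ·R ≈ 0.303 × 6371 ≈ 1933 km, so the target fraction is f = 1000/1933 ≈ 0.517.
Interpolate at f ≈ 0.517 with slerp weights a = sin((1−f)δ)/sin δ ≈ 0.488, b = sin(fδ)/sin δ ≈ 0.523.
p = a·p₁ + b·p₂ ≈ (-0.267, 0.471, 0.841); φ = arcsin(p_z) ≈ 57.25°, λ = atan2(p_y, p_x) ≈ 119.57°.

≈ 57°N, 120°E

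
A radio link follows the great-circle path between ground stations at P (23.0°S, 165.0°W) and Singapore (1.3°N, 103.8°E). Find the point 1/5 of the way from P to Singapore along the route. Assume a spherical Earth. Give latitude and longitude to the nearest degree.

Write both endpoints as unit vectors p₁, p₂ with components (cos φ cos λ, cos φ sin λ, sin φ).
The central angle between the endpoints is δ = arccos(p₁·p₂) ≈ 1.599 rad (91.6°).
Interpolate at f = 1/5 with slerp weights a = sin((1−f)δ)/sin δ ≈ 0.958, b = sin(fδ)/sin δ ≈ 0.314.
p = a·p₁ + b·p₂ ≈ (-0.927, 0.077, -0.367); φ = arcsin(p_z) ≈ -21.55°, λ = atan2(p_y, p_x) ≈ 175.25°.

≈ (22°S, 175°E)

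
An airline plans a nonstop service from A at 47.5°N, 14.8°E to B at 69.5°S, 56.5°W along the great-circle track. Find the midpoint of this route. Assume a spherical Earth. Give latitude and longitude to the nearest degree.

The haversine formula gives a central angle δ ≈ 2.233 rad (127.9°) between the endpoints.
Interpolate at f = 1/2 with slerp weights a = sin((1−f)δ)/sin δ ≈ 1.139, b = sin(fδ)/sin δ ≈ 1.139.
p = a·p₁ + b·p₂ ≈ (0.964, -0.136, -0.227); φ = arcsin(p_z) ≈ -13.13°, λ = atan2(p_y, p_x) ≈ -8.03°.

≈ 13°S, 8°W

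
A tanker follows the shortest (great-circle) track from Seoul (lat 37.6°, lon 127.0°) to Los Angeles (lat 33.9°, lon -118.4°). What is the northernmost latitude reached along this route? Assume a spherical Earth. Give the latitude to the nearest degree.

≈ 53°

The great circle lies in the plane with unit normal n̂ = (p₁ × p₂)/|p₁ × p₂|.
Here n̂_z ≈ +0.599; the vertex latitude is φ_max = arccos|n̂_z| ≈ 53.2°.
Check via Clairaut: cos φ_max = |cos φ₁| · sin C = cos(37.6°)·sin(49.1°) ≈ 0.599, again giving ≈ 53.2°.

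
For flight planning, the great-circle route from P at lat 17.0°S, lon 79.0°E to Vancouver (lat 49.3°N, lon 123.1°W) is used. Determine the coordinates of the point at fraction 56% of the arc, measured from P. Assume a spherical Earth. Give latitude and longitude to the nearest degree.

≈ lat 54°N, lon 122°E

Write both endpoints as unit vectors p₁, p₂ with components (cos φ cos λ, cos φ sin λ, sin φ).
The central angle between the endpoints is δ = arccos(p₁·p₂) ≈ 2.497 rad (143.1°).
Interpolate at f = 0.56 with slerp weights a = sin((1−f)δ)/sin δ ≈ 1.483, b = sin(fδ)/sin δ ≈ 1.640.
p = a·p₁ + b·p₂ ≈ (-0.313, 0.496, 0.810); φ = arcsin(p_z) ≈ 54.08°, λ = atan2(p_y, p_x) ≈ 122.30°.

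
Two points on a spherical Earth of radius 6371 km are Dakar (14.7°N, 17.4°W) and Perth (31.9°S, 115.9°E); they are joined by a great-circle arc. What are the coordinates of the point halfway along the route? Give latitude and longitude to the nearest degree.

≈ 21°S, 41°E

From cos δ = sin φ₁ sin φ₂ + cos φ₁ cos φ₂ cos Δλ, the central angle is δ ≈ 2.342 rad (134.2°).
Interpolate at f = 1/2 with slerp weights a = sin((1−f)δ)/sin δ ≈ 1.285, b = sin(fδ)/sin δ ≈ 1.285.
p = a·p₁ + b·p₂ ≈ (0.710, 0.610, -0.353); φ = arcsin(p_z) ≈ -20.67°, λ = atan2(p_y, p_x) ≈ 40.67°.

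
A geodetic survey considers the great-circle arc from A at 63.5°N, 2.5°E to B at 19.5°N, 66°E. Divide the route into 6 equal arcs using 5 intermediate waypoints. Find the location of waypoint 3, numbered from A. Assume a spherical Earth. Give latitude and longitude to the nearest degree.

≈ 45°N, 47°E

Convert each endpoint to a unit vector on the sphere (x = cos φ cos λ, y = cos φ sin λ, z = sin φ).
The central angle between the endpoints is δ = arccos(p₁·p₂) ≈ 1.063 rad (60.9°).
Interpolate at f = 3/6 with slerp weights a = sin((1−f)δ)/sin δ ≈ 0.580, b = sin(fδ)/sin δ ≈ 0.580.
p = a·p₁ + b·p₂ ≈ (0.481, 0.511, 0.713); φ = arcsin(p_z) ≈ 45.45°, λ = atan2(p_y, p_x) ≈ 46.72°.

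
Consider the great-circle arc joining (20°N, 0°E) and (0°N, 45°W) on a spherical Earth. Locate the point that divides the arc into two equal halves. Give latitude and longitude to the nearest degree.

≈ (11°N, 23°W)

Convert each endpoint to a unit vector on the sphere (x = cos φ cos λ, y = cos φ sin λ, z = sin φ).
The central angle between the endpoints is δ = arccos(p₁·p₂) ≈ 0.844 rad (48.4°).
Interpolate at f = 1/2 with slerp weights a = sin((1−f)δ)/sin δ ≈ 0.548, b = sin(fδ)/sin δ ≈ 0.548.
p = a·p₁ + b·p₂ ≈ (0.903, -0.388, 0.187); φ = arcsin(p_z) ≈ 10.80°, λ = atan2(p_y, p_x) ≈ -23.24°.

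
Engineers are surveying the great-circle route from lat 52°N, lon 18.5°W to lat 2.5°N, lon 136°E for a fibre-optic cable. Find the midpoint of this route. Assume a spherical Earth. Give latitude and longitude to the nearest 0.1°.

≈ lat 58.2°N, lon 105.1°E

From cos δ = sin φ₁ sin φ₂ + cos φ₁ cos φ₂ cos Δλ, the central angle is δ ≈ 2.119 rad (121.4°).
Interpolate at f = 1/2 with slerp weights a = sin((1−f)δ)/sin δ ≈ 1.021, b = sin(fδ)/sin δ ≈ 1.021.
p = a·p₁ + b·p₂ ≈ (-0.138, 0.509, 0.849); φ = arcsin(p_z) ≈ 58.15°, λ = atan2(p_y, p_x) ≈ 105.13°.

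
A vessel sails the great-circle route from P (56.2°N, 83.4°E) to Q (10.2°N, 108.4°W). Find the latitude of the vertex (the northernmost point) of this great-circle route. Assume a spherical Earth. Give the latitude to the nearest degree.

The great circle lies in the plane with unit normal n̂ = (p₁ × p₂)/|p₁ × p₂|.
Here n̂_z ≈ +0.122; the vertex latitude is φ_max = arccos|n̂_z| ≈ 83.0°.
Check via Clairaut: cos φ_max = |cos φ₁| · sin C = cos(56.2°)·sin(12.6°) ≈ 0.122, again giving ≈ 83.0°.

≈ 83°N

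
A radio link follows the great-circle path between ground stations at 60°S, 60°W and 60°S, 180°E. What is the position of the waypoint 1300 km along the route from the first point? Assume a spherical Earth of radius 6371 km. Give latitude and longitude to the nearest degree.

≈ 69°S, 78°W

From cos δ = sin φ₁ sin φ₂ + cos φ₁ cos φ₂ cos Δλ, the central angle is δ ≈ 0.896 rad (51.3°). The total great-circle distance is δ·R ≈ 0.896 × 6371 ≈ 5706 km, so the target fraction is f = 1300/5706 ≈ 0.228.
Interpolate at f ≈ 0.228 with slerp weights a = sin((1−f)δ)/sin δ ≈ 0.817, b = sin(fδ)/sin δ ≈ 0.260.
p = a·p₁ + b·p₂ ≈ (0.074, -0.354, -0.932); φ = arcsin(p_z) ≈ -68.81°, λ = atan2(p_y, p_x) ≈ -78.11°.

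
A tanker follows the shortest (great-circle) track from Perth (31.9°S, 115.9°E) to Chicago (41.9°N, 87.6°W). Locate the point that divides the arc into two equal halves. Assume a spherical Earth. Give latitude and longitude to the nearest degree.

≈ 22°N, 177°E

The haversine formula gives a central angle δ ≈ 2.772 rad (158.8°) between the endpoints.
Interpolate at f = 1/2 with slerp weights a = sin((1−f)δ)/sin δ ≈ 2.720, b = sin(fδ)/sin δ ≈ 2.720.
p = a·p₁ + b·p₂ ≈ (-0.924, 0.055, 0.379); φ = arcsin(p_z) ≈ 22.28°, λ = atan2(p_y, p_x) ≈ 176.62°.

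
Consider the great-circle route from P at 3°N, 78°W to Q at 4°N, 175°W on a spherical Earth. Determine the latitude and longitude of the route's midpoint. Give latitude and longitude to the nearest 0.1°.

≈ 5.3°N, 126.5°W

Write both endpoints as unit vectors p₁, p₂ with components (cos φ cos λ, cos φ sin λ, sin φ).
The central angle between the endpoints is δ = arccos(p₁·p₂) ≈ 1.689 rad (96.8°).
Interpolate at f = 1/2 with slerp weights a = sin((1−f)δ)/sin δ ≈ 0.753, b = sin(fδ)/sin δ ≈ 0.753.
p = a·p₁ + b·p₂ ≈ (-0.592, -0.801, 0.092); φ = arcsin(p_z) ≈ 5.27°, λ = atan2(p_y, p_x) ≈ -126.47°.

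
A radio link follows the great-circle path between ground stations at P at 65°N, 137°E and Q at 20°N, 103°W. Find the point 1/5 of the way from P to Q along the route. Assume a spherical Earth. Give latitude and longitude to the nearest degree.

Write both endpoints as unit vectors p₁, p₂ with components (cos φ cos λ, cos φ sin λ, sin φ).
The central angle between the endpoints is δ = arccos(p₁·p₂) ≈ 1.459 rad (83.6°).
Interpolate at f = 1/5 with slerp weights a = sin((1−f)δ)/sin δ ≈ 0.925, b = sin(fδ)/sin δ ≈ 0.290.
p = a·p₁ + b·p₂ ≈ (-0.347, 0.002, 0.938); φ = arcsin(p_z) ≈ 69.68°, λ = atan2(p_y, p_x) ≈ 179.73°.

≈ 70°N, 180°E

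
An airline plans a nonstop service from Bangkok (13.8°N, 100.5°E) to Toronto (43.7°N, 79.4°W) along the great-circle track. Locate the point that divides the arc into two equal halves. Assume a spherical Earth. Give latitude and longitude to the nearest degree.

≈ 75°N, 100°E

Write both endpoints as unit vectors p₁, p₂ with components (cos φ cos λ, cos φ sin λ, sin φ).
The central angle between the endpoints is δ = arccos(p₁·p₂) ≈ 2.138 rad (122.5°).
Interpolate at f = 1/2 with slerp weights a = sin((1−f)δ)/sin δ ≈ 1.040, b = sin(fδ)/sin δ ≈ 1.040.
p = a·p₁ + b·p₂ ≈ (-0.046, 0.254, 0.966); φ = arcsin(p_z) ≈ 75.05°, λ = atan2(p_y, p_x) ≈ 100.21°.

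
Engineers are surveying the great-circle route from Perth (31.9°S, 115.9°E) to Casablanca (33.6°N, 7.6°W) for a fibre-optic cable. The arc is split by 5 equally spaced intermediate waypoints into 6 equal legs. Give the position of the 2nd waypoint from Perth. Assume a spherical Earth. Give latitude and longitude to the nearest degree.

≈ 11°S, 73°E

Convert each endpoint to a unit vector on the sphere (x = cos φ cos λ, y = cos φ sin λ, z = sin φ).
The central angle between the endpoints is δ = arccos(p₁·p₂) ≈ 2.322 rad (133.1°).
Interpolate at f = 2/6 with slerp weights a = sin((1−f)δ)/sin δ ≈ 1.368, b = sin(fδ)/sin δ ≈ 0.957.
p = a·p₁ + b·p₂ ≈ (0.282, 0.940, -0.194); φ = arcsin(p_z) ≈ -11.16°, λ = atan2(p_y, p_x) ≈ 73.26°.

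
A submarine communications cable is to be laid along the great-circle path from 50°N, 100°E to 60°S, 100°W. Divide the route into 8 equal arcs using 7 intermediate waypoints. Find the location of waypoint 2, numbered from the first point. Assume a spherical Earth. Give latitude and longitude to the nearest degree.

≈ 15°N, 127°E

From cos δ = sin φ₁ sin φ₂ + cos φ₁ cos φ₂ cos Δλ, the central angle is δ ≈ 2.878 rad (164.9°).
Interpolate at f = 2/8 with slerp weights a = sin((1−f)δ)/sin δ ≈ 3.193, b = sin(fδ)/sin δ ≈ 2.528.
p = a·p₁ + b·p₂ ≈ (-0.576, 0.776, 0.256); φ = arcsin(p_z) ≈ 14.86°, λ = atan2(p_y, p_x) ≈ 126.57°.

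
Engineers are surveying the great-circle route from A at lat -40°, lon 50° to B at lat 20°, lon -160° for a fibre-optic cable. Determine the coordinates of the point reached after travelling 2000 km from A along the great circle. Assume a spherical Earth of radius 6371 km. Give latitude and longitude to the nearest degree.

≈ lat -47°, lon 73°

Write both endpoints as unit vectors p₁, p₂ with components (cos φ cos λ, cos φ sin λ, sin φ).
The central angle between the endpoints is δ = arccos(p₁·p₂) ≈ 2.574 rad (147.5°). The total great-circle distance is δ·R ≈ 2.574 × 6371 ≈ 16400 km, so the target fraction is f = 2000/16400 ≈ 0.122.
Interpolate at f ≈ 0.122 with slerp weights a = sin((1−f)δ)/sin δ ≈ 1.436, b = sin(fδ)/sin δ ≈ 0.574.
p = a·p₁ + b·p₂ ≈ (0.200, 0.658, -0.726); φ = arcsin(p_z) ≈ -46.58°, λ = atan2(p_y, p_x) ≈ 73.12°.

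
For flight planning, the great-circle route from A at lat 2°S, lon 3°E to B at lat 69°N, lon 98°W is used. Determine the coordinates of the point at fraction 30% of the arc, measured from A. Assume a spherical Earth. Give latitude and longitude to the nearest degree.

Write both endpoints as unit vectors p₁, p₂ with components (cos φ cos λ, cos φ sin λ, sin φ).
The central angle between the endpoints is δ = arccos(p₁·p₂) ≈ 1.672 rad (95.8°).
Interpolate at f = 0.30 with slerp weights a = sin((1−f)δ)/sin δ ≈ 0.926, b = sin(fδ)/sin δ ≈ 0.483.
p = a·p₁ + b·p₂ ≈ (0.900, -0.123, 0.419); φ = arcsin(p_z) ≈ 24.76°, λ = atan2(p_y, p_x) ≈ -7.79°.

≈ lat 25°N, lon 8°W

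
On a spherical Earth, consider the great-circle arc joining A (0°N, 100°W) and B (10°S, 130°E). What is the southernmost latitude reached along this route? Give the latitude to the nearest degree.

≈ 13°S

The great circle lies in the plane with unit normal n̂ = (p₁ × p₂)/|p₁ × p₂|.
Here n̂_z ≈ -0.975; the vertex latitude is φ_max = arccos|n̂_z| ≈ 13.0°.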